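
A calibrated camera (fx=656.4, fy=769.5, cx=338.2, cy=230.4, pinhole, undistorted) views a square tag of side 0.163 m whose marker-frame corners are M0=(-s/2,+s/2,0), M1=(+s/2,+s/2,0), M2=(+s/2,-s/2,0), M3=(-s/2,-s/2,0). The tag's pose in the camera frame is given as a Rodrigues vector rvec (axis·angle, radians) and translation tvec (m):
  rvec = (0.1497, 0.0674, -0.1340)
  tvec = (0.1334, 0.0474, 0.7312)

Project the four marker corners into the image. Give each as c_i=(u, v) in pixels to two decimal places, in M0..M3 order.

Intrinsics K: fx=656.4, fy=769.5, cx=338.2, cy=230.4
Marker side s = 0.163 m; corners in marker frame (Z=0):
  M0 = (-0.0815, +0.0815, 0)
  M1 = (+0.0815, +0.0815, 0)
  M2 = (+0.0815, -0.0815, 0)
  M3 = (-0.0815, -0.0815, 0)
rvec = (0.1497, 0.0674, -0.1340), |rvec| = θ = 0.21192 rad = 12.142°
Rodrigues: sinθ=0.21033, 1−cosθ=0.02237; R = I + sinθ·[k]× + (1−cosθ)·[k]×²:
    [+0.98879 +0.13803 +0.05690]
    [-0.12797 +0.97989 -0.15308]
    [-0.07689 +0.14408 +0.98657]
t = (0.1334, 0.0474, 0.7312) m
M0: Pc = R·M0+t = (+0.06406, +0.13769, +0.74921); u = 656.4·(+0.06406)/0.74921 + 338.2 = 394.3266, v = 769.5·(+0.13769)/0.74921 + 230.4 = 371.8201
M1: Pc = R·M1+t = (+0.22524, +0.11683, +0.73668); u = 656.4·(+0.22524)/0.73668 + 338.2 = 538.8915, v = 769.5·(+0.11683)/0.73668 + 230.4 = 352.4370
M2: Pc = R·M2+t = (+0.20274, -0.04289, +0.71319); u = 656.4·(+0.20274)/0.71319 + 338.2 = 524.7937, v = 769.5·(-0.04289)/0.71319 + 230.4 = 184.1225
M3: Pc = R·M3+t = (+0.04156, -0.02203, +0.72572); u = 656.4·(+0.04156)/0.72572 + 338.2 = 375.7940, v = 769.5·(-0.02203)/0.72572 + 230.4 = 207.0396

c0=(394.33, 371.82) c1=(538.89, 352.44) c2=(524.79, 184.12) c3=(375.79, 207.04)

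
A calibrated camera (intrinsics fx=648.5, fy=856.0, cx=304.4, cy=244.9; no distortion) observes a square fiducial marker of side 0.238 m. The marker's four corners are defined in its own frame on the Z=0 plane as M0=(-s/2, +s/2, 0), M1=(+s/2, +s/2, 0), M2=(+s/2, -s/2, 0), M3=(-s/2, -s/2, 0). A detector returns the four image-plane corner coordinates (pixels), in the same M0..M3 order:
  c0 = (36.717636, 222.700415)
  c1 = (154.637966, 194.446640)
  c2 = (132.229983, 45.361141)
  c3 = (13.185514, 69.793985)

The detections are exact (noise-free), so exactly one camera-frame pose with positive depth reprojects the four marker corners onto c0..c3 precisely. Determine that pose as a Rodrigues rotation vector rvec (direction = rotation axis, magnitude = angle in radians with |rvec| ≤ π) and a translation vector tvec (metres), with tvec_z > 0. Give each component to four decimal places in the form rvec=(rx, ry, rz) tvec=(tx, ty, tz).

Intrinsics K: fx=648.5, fy=856.0, cx=304.4, cy=244.9
Marker side s = 0.238 m; corners in marker frame (Z=0):
  M0 = (-0.1190, +0.1190, 0)
  M1 = (+0.1190, +0.1190, 0)
  M2 = (+0.1190, -0.1190, 0)
  M3 = (-0.1190, -0.1190, 0)
Detected image corners:
  c0 = (36.717636, 222.700415) px
  c1 = (154.637966, 194.446640) px
  c2 = (132.229983, 45.361141) px
  c3 = (13.185514, 69.793985) px
Planar DLT: solve 8×8 A·h = b for H (H[2,2]=1):
  H  [+507.04513 +98.04989 +84.99067]
  H  [-96.12263 +636.81032 +133.07111]
  H  [+0.10957 +0.01862 +1.00000]
B = K⁻¹H; ‖b₁‖=0.752452, ‖b₂‖=0.752452; λ = 2/(‖b₁‖+‖b₂‖) = 1.328989, sign → tz>0 ⇒ λ=+1.328989
r₁ = λ·B[:,0] = (+0.97075,-0.19090,+0.14562); r₂ = λ·B[:,1] = (+0.18932,+0.98160,+0.02475)
r₃ = r₁×r₂ = (-0.14767,+0.00354,+0.98903); SVD([r₁ r₂ r₃]) → R = UVᵀ:
  R  [+0.97075 +0.18932 -0.14767]
  R  [-0.19090 +0.98160 +0.00354]
  R  [+0.14562 +0.02475 +0.98903]
t = (-0.44964, -0.17362, +1.32899) m
tr R = 2.941383; θ = arccos((tr R − 1)/2) = 0.242704 rad = 13.906°
axis k = ((R−Rᵀ)₃₂, (R−Rᵀ)₁₃, (R−Rᵀ)₂₁) / (2 sinθ) = (+0.044116, -0.610176, -0.791037)
rvec = θ·k = (+0.010707, -0.148092, -0.191988)

rvec=(0.0107, -0.1481, -0.1920) tvec=(-0.4496, -0.1736, 1.3290)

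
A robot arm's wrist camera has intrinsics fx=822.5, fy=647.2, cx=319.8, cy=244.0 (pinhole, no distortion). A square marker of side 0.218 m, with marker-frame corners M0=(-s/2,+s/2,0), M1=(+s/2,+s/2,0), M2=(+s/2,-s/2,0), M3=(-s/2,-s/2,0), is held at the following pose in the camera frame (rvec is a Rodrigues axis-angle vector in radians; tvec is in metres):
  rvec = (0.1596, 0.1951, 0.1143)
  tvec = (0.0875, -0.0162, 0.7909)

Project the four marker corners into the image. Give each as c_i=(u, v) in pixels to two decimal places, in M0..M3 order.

c0=(290.70, 303.88) c1=(510.63, 329.85) c2=(543.15, 150.15) c3=(311.38, 132.04)

Intrinsics K: fx=822.5, fy=647.2, cx=319.8, cy=244.0
Marker side s = 0.218 m; corners in marker frame (Z=0):
  M0 = (-0.1090, +0.1090, 0)
  M1 = (+0.1090, +0.1090, 0)
  M2 = (+0.1090, -0.1090, 0)
  M3 = (-0.1090, -0.1090, 0)
rvec = (0.1596, 0.1951, 0.1143), |rvec| = θ = 0.27677 rad = 15.858°
Rodrigues: sinθ=0.27325, 1−cosθ=0.03806; R = I + sinθ·[k]× + (1−cosθ)·[k]×²:
    [+0.97460 -0.09738 +0.20168]
    [+0.12832 +0.98085 -0.14649]
    [-0.18356 +0.16865 +0.96843]
t = (0.0875, -0.0162, 0.7909) m
M0: Pc = R·M0+t = (-0.02935, +0.07673, +0.82929); u = 822.5·(-0.02935)/0.82929 + 319.8 = 290.6950, v = 647.2·(+0.07673)/0.82929 + 244.0 = 303.8795
M1: Pc = R·M1+t = (+0.18312, +0.10470, +0.78928); u = 822.5·(+0.18312)/0.78928 + 319.8 = 510.6256, v = 647.2·(+0.10470)/0.78928 + 244.0 = 329.8529
M2: Pc = R·M2+t = (+0.20435, -0.10913, +0.75251); u = 822.5·(+0.20435)/0.75251 + 319.8 = 543.1513, v = 647.2·(-0.10913)/0.75251 + 244.0 = 150.1450
M3: Pc = R·M3+t = (-0.00812, -0.13710, +0.79252); u = 822.5·(-0.00812)/0.79252 + 319.8 = 311.3758, v = 647.2·(-0.13710)/0.79252 + 244.0 = 132.0403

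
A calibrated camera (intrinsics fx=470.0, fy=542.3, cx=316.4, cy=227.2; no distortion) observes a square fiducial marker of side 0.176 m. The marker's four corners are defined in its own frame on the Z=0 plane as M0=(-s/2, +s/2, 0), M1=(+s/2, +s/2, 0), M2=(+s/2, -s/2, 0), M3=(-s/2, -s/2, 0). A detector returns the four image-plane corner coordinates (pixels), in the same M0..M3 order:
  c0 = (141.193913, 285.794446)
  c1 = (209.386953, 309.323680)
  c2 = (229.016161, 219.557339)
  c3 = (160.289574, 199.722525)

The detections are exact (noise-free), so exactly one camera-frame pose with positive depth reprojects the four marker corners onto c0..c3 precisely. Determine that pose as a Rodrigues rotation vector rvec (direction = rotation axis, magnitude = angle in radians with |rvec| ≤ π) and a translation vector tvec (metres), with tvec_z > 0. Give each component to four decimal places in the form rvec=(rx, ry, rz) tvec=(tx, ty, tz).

Intrinsics K: fx=470.0, fy=542.3, cx=316.4, cy=227.2
Marker side s = 0.176 m; corners in marker frame (Z=0):
  M0 = (-0.0880, +0.0880, 0)
  M1 = (+0.0880, +0.0880, 0)
  M2 = (+0.0880, -0.0880, 0)
  M3 = (-0.0880, -0.0880, 0)
Detected image corners:
  c0 = (141.193913, 285.794446) px
  c1 = (209.386953, 309.323680) px
  c2 = (229.016161, 219.557339) px
  c3 = (160.289574, 199.722525) px
Planar DLT: solve 8×8 A·h = b for H (H[2,2]=1):
  H  [+345.80765 -114.00199 +184.28712]
  H  [+63.98438 +493.81443 +253.29278]
  H  [-0.23340 -0.02173 +1.00000]
B = K⁻¹H; ‖b₁‖=0.947769, ‖b₂‖=0.947769; λ = 2/(‖b₁‖+‖b₂‖) = 1.055110, sign → tz>0 ⇒ λ=+1.055110
r₁ = λ·B[:,0] = (+0.94209,+0.22766,-0.24626); r₂ = λ·B[:,1] = (-0.24049,+0.97038,-0.02293)
r₃ = r₁×r₂ = (+0.23374,+0.08082,+0.96893); SVD([r₁ r₂ r₃]) → R = UVᵀ:
  R  [+0.94209 -0.24049 +0.23374]
  R  [+0.22766 +0.97038 +0.08082]
  R  [-0.24626 -0.02293 +0.96893]
t = (-0.29658, +0.05077, +1.05511) m
tr R = 2.881401; θ = arccos((tr R − 1)/2) = 0.346107 rad = 19.830°
axis k = ((R−Rᵀ)₃₂, (R−Rᵀ)₁₃, (R−Rᵀ)₂₁) / (2 sinθ) = (-0.152914, +0.707469, +0.690003)
rvec = θ·k = (-0.052924, +0.244860, +0.238815)

rvec=(-0.0529, 0.2449, 0.2388) tvec=(-0.2966, 0.0508, 1.0551)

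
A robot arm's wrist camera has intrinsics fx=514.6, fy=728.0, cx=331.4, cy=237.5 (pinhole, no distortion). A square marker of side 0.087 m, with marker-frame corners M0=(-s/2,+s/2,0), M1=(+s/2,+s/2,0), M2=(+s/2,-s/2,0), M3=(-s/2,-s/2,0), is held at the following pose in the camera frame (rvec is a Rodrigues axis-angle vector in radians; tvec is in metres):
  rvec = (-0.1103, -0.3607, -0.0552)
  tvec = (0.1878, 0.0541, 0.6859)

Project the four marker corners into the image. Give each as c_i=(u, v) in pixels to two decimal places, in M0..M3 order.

c0=(447.54, 345.42) c1=(502.40, 337.53) c2=(495.67, 247.24) c3=(441.20, 250.90)

Intrinsics K: fx=514.6, fy=728.0, cx=331.4, cy=237.5
Marker side s = 0.087 m; corners in marker frame (Z=0):
  M0 = (-0.0435, +0.0435, 0)
  M1 = (+0.0435, +0.0435, 0)
  M2 = (+0.0435, -0.0435, 0)
  M3 = (-0.0435, -0.0435, 0)
rvec = (-0.1103, -0.3607, -0.0552), |rvec| = θ = 0.38121 rad = 21.841°
Rodrigues: sinθ=0.37204, 1−cosθ=0.07178; R = I + sinθ·[k]× + (1−cosθ)·[k]×²:
    [+0.93423 +0.07353 -0.34902]
    [-0.03422 +0.99249 +0.11748]
    [+0.35503 -0.09781 +0.92972]
t = (0.1878, 0.0541, 0.6859) m
M0: Pc = R·M0+t = (+0.15036, +0.09876, +0.66620); u = 514.6·(+0.15036)/0.66620 + 331.4 = 447.5436, v = 728.0·(+0.09876)/0.66620 + 237.5 = 345.4231
M1: Pc = R·M1+t = (+0.23164, +0.09578, +0.69709); u = 514.6·(+0.23164)/0.69709 + 331.4 = 502.3975, v = 728.0·(+0.09578)/0.69709 + 237.5 = 337.5319
M2: Pc = R·M2+t = (+0.22524, +0.00944, +0.70560); u = 514.6·(+0.22524)/0.70560 + 331.4 = 495.6700, v = 728.0·(+0.00944)/0.70560 + 237.5 = 247.2380
M3: Pc = R·M3+t = (+0.14396, +0.01242, +0.67471); u = 514.6·(+0.14396)/0.67471 + 331.4 = 441.2000, v = 728.0·(+0.01242)/0.67471 + 237.5 = 250.8960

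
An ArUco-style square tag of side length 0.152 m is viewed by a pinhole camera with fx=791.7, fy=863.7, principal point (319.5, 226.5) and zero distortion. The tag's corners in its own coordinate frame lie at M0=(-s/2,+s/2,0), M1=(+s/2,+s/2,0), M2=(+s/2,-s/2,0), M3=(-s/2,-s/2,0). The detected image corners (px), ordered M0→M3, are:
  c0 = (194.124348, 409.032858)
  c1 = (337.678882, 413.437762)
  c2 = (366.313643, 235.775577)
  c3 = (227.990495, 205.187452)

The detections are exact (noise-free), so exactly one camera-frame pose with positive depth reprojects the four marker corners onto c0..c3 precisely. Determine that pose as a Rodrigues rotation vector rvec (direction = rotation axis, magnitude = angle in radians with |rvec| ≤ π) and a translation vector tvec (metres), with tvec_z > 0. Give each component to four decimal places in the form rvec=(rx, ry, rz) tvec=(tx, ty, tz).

rvec=(0.0305, -0.6688, 0.1790) tvec=(-0.0285, 0.0709, 0.6826)

Intrinsics K: fx=791.7, fy=863.7, cx=319.5, cy=226.5
Marker side s = 0.152 m; corners in marker frame (Z=0):
  M0 = (-0.0760, +0.0760, 0)
  M1 = (+0.0760, +0.0760, 0)
  M2 = (+0.0760, -0.0760, 0)
  M3 = (-0.0760, -0.0760, 0)
Detected image corners:
  c0 = (194.124348, 409.032858) px
  c1 = (337.678882, 413.437762) px
  c2 = (366.313643, 235.775577) px
  c3 = (227.990495, 205.187452) px
Planar DLT: solve 8×8 A·h = b for H (H[2,2]=1):
  H  [+1182.51516 -216.54004 +286.43556]
  H  [+401.87143 +1235.41168 +316.14909]
  H  [+0.90699 -0.04309 +1.00000]
B = K⁻¹H; ‖b₁‖=1.464880, ‖b₂‖=1.464880; λ = 2/(‖b₁‖+‖b₂‖) = 0.682650, sign → tz>0 ⇒ λ=+0.682650
r₁ = λ·B[:,0] = (+0.76977,+0.15526,+0.61916); r₂ = λ·B[:,1] = (-0.17484,+0.98416,-0.02942)
r₃ = r₁×r₂ = (-0.61392,-0.08561,+0.78472); SVD([r₁ r₂ r₃]) → R = UVᵀ:
  R  [+0.76977 -0.17484 -0.61392]
  R  [+0.15526 +0.98416 -0.08561]
  R  [+0.61916 -0.02942 +0.78472]
t = (-0.02851, +0.07086, +0.68265) m
tr R = 2.538638; θ = arccos((tr R − 1)/2) = 0.693022 rad = 39.707°
axis k = ((R−Rᵀ)₃₂, (R−Rᵀ)₁₃, (R−Rᵀ)₂₁) / (2 sinθ) = (+0.043981, -0.965049, +0.258351)
rvec = θ·k = (+0.030480, -0.668800, +0.179043)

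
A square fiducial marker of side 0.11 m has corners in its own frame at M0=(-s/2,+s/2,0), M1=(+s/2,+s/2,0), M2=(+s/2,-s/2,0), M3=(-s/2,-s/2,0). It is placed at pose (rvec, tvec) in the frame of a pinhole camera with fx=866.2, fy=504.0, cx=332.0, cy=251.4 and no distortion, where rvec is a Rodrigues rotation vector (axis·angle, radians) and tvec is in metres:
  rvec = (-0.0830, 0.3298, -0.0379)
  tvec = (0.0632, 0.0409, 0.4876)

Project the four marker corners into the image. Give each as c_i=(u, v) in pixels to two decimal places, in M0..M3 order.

Intrinsics K: fx=866.2, fy=504.0, cx=332.0, cy=251.4
Marker side s = 0.11 m; corners in marker frame (Z=0):
  M0 = (-0.0550, +0.0550, 0)
  M1 = (+0.0550, +0.0550, 0)
  M2 = (+0.0550, -0.0550, 0)
  M3 = (-0.0550, -0.0550, 0)
rvec = (-0.0830, 0.3298, -0.0379), |rvec| = θ = 0.34219 rad = 19.606°
Rodrigues: sinθ=0.33555, 1−cosθ=0.05798; R = I + sinθ·[k]× + (1−cosθ)·[k]×²:
    [+0.94543 +0.02361 +0.32496]
    [-0.05072 +0.99588 +0.07520]
    [-0.32184 -0.08758 +0.94273]
t = (0.0632, 0.0409, 0.4876) m
M0: Pc = R·M0+t = (+0.01250, +0.09846, +0.50048); u = 866.2·(+0.01250)/0.50048 + 332.0 = 353.6336, v = 504.0·(+0.09846)/0.50048 + 251.4 = 350.5544
M1: Pc = R·M1+t = (+0.11650, +0.09288, +0.46508); u = 866.2·(+0.11650)/0.46508 + 332.0 = 548.9728, v = 504.0·(+0.09288)/0.46508 + 251.4 = 352.0563
M2: Pc = R·M2+t = (+0.11390, -0.01666, +0.47472); u = 866.2·(+0.11390)/0.47472 + 332.0 = 539.8306, v = 504.0·(-0.01666)/0.47472 + 251.4 = 233.7093
M3: Pc = R·M3+t = (+0.00990, -0.01108, +0.51012); u = 866.2·(+0.00990)/0.51012 + 332.0 = 348.8149, v = 504.0·(-0.01108)/0.51012 + 251.4 = 240.4492

c0=(353.63, 350.55) c1=(548.97, 352.06) c2=(539.83, 233.71) c3=(348.81, 240.45)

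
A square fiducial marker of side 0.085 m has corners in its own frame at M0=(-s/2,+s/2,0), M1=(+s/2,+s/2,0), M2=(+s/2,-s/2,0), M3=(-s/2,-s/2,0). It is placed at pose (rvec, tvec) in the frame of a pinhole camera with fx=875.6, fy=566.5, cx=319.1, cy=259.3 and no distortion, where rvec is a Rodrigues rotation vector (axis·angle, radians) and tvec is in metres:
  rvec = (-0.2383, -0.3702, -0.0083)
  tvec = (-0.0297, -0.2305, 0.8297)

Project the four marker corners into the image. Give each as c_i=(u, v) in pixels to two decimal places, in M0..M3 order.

Intrinsics K: fx=875.6, fy=566.5, cx=319.1, cy=259.3
Marker side s = 0.085 m; corners in marker frame (Z=0):
  M0 = (-0.0425, +0.0425, 0)
  M1 = (+0.0425, +0.0425, 0)
  M2 = (+0.0425, -0.0425, 0)
  M3 = (-0.0425, -0.0425, 0)
rvec = (-0.2383, -0.3702, -0.0083), |rvec| = θ = 0.44035 rad = 25.230°
Rodrigues: sinθ=0.42625, 1−cosθ=0.09540; R = I + sinθ·[k]× + (1−cosθ)·[k]×²:
    [+0.93254 +0.05144 -0.35738]
    [+0.03537 +0.97203 +0.23218]
    [+0.35932 -0.22916 +0.90464]
t = (-0.0297, -0.2305, 0.8297) m
M0: Pc = R·M0+t = (-0.06715, -0.19069, +0.80469); u = 875.6·(-0.06715)/0.80469 + 319.1 = 246.0358, v = 566.5·(-0.19069)/0.80469 + 259.3 = 125.0532
M1: Pc = R·M1+t = (+0.01212, -0.18769, +0.83523); u = 875.6·(+0.01212)/0.83523 + 319.1 = 331.8048, v = 566.5·(-0.18769)/0.83523 + 259.3 = 132.0013
M2: Pc = R·M2+t = (+0.00775, -0.27031, +0.85471); u = 875.6·(+0.00775)/0.85471 + 319.1 = 327.0364, v = 566.5·(-0.27031)/0.85471 + 259.3 = 80.1405
M3: Pc = R·M3+t = (-0.07152, -0.27331, +0.82417); u = 875.6·(-0.07152)/0.82417 + 319.1 = 243.1178, v = 566.5·(-0.27331)/0.82417 + 259.3 = 71.4347

c0=(246.04, 125.05) c1=(331.80, 132.00) c2=(327.04, 80.14) c3=(243.12, 71.43)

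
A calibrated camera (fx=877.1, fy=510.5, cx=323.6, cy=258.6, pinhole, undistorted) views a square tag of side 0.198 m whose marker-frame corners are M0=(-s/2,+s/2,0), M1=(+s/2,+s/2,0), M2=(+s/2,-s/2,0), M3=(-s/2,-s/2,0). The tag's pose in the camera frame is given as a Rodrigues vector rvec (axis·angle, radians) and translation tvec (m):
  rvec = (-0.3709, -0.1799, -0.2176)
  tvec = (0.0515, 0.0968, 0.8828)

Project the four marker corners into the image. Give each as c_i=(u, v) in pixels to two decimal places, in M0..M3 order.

Intrinsics K: fx=877.1, fy=510.5, cx=323.6, cy=258.6
Marker side s = 0.198 m; corners in marker frame (Z=0):
  M0 = (-0.0990, +0.0990, 0)
  M1 = (+0.0990, +0.0990, 0)
  M2 = (+0.0990, -0.0990, 0)
  M3 = (-0.0990, -0.0990, 0)
rvec = (-0.3709, -0.1799, -0.2176), |rvec| = θ = 0.46613 rad = 26.707°
Rodrigues: sinθ=0.44944, 1−cosθ=0.10669; R = I + sinθ·[k]× + (1−cosθ)·[k]×²:
    [+0.96086 +0.24257 -0.13383]
    [-0.17704 +0.90920 +0.37683]
    [+0.21308 -0.33839 +0.91656]
t = (0.0515, 0.0968, 0.8828) m
M0: Pc = R·M0+t = (-0.01961, +0.20434, +0.82820); u = 877.1·(-0.01961)/0.82820 + 323.6 = 302.8313, v = 510.5·(+0.20434)/0.82820 + 258.6 = 384.5530
M1: Pc = R·M1+t = (+0.17064, +0.16928, +0.87039); u = 877.1·(+0.17064)/0.87039 + 323.6 = 495.5539, v = 510.5·(+0.16928)/0.87039 + 258.6 = 357.8877
M2: Pc = R·M2+t = (+0.12261, -0.01074, +0.93740); u = 877.1·(+0.12261)/0.93740 + 323.6 = 438.3242, v = 510.5·(-0.01074)/0.93740 + 258.6 = 252.7520
M3: Pc = R·M3+t = (-0.06764, +0.02432, +0.89521); u = 877.1·(-0.06764)/0.89521 + 323.6 = 257.3287, v = 510.5·(+0.02432)/0.89521 + 258.6 = 272.4665

c0=(302.83, 384.55) c1=(495.55, 357.89) c2=(438.32, 252.75) c3=(257.33, 272.47)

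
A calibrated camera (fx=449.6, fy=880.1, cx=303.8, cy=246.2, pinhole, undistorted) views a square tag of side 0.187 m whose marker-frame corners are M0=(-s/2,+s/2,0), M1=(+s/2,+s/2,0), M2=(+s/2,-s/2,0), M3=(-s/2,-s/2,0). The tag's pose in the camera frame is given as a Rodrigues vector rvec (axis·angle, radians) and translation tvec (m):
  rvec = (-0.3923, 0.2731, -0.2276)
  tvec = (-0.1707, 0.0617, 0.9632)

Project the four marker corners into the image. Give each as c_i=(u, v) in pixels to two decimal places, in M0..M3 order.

c0=(188.26, 405.35) c1=(270.24, 363.48) c2=(258.70, 203.49) c3=(183.25, 248.60)

Intrinsics K: fx=449.6, fy=880.1, cx=303.8, cy=246.2
Marker side s = 0.187 m; corners in marker frame (Z=0):
  M0 = (-0.0935, +0.0935, 0)
  M1 = (+0.0935, +0.0935, 0)
  M2 = (+0.0935, -0.0935, 0)
  M3 = (-0.0935, -0.0935, 0)
rvec = (-0.3923, 0.2731, -0.2276), |rvec| = θ = 0.52942 rad = 30.333°
Rodrigues: sinθ=0.50503, 1−cosθ=0.13690; R = I + sinθ·[k]× + (1−cosθ)·[k]×²:
    [+0.93827 +0.16479 +0.30413]
    [-0.26944 +0.89953 +0.34387]
    [-0.21691 -0.40459 +0.88840]
t = (-0.1707, 0.0617, 0.9632) m
M0: Pc = R·M0+t = (-0.24302, +0.17100, +0.94565); u = 449.6·(-0.24302)/0.94565 + 303.8 = 188.2585, v = 880.1·(+0.17100)/0.94565 + 246.2 = 405.3456
M1: Pc = R·M1+t = (-0.06756, +0.12061, +0.90509); u = 449.6·(-0.06756)/0.90509 + 303.8 = 270.2377, v = 880.1·(+0.12061)/0.90509 + 246.2 = 363.4827
M2: Pc = R·M2+t = (-0.09838, -0.04760, +0.98075); u = 449.6·(-0.09838)/0.98075 + 303.8 = 258.7004, v = 880.1·(-0.04760)/0.98075 + 246.2 = 203.4857
M3: Pc = R·M3+t = (-0.27384, +0.00279, +1.02131); u = 449.6·(-0.27384)/1.02131 + 303.8 = 183.2523, v = 880.1·(+0.00279)/1.02131 + 246.2 = 248.6017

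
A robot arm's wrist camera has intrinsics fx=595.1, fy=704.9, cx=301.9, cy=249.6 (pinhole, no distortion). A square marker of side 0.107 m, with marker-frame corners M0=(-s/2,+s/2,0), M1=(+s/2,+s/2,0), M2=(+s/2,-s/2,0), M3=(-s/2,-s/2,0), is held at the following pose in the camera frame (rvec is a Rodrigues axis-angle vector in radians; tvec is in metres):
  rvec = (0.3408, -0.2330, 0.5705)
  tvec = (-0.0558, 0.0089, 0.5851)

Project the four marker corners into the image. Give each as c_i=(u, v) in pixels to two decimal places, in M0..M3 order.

Intrinsics K: fx=595.1, fy=704.9, cx=301.9, cy=249.6
Marker side s = 0.107 m; corners in marker frame (Z=0):
  M0 = (-0.0535, +0.0535, 0)
  M1 = (+0.0535, +0.0535, 0)
  M2 = (+0.0535, -0.0535, 0)
  M3 = (-0.0535, -0.0535, 0)
rvec = (0.3408, -0.2330, 0.5705), |rvec| = θ = 0.70420 rad = 40.348°
Rodrigues: sinθ=0.64743, 1−cosθ=0.23787; R = I + sinθ·[k]× + (1−cosθ)·[k]×²:
    [+0.81784 -0.56259 -0.12095]
    [+0.48641 +0.78817 -0.37708]
    [+0.30748 +0.24956 +0.91825]
t = (-0.0558, 0.0089, 0.5851) m
M0: Pc = R·M0+t = (-0.12965, +0.02504, +0.58200); u = 595.1·(-0.12965)/0.58200 + 301.9 = 169.3290, v = 704.9·(+0.02504)/0.58200 + 249.6 = 279.9322
M1: Pc = R·M1+t = (-0.04214, +0.07709, +0.61490); u = 595.1·(-0.04214)/0.61490 + 301.9 = 261.1128, v = 704.9·(+0.07709)/0.61490 + 249.6 = 337.9732
M2: Pc = R·M2+t = (+0.01805, -0.00724, +0.58820); u = 595.1·(+0.01805)/0.58820 + 301.9 = 320.1649, v = 704.9·(-0.00724)/0.58820 + 249.6 = 240.9189
M3: Pc = R·M3+t = (-0.06946, -0.05929, +0.55530); u = 595.1·(-0.06946)/0.55530 + 301.9 = 227.4660, v = 704.9·(-0.05929)/0.55530 + 249.6 = 174.3367

c0=(169.33, 279.93) c1=(261.11, 337.97) c2=(320.16, 240.92) c3=(227.47, 174.34)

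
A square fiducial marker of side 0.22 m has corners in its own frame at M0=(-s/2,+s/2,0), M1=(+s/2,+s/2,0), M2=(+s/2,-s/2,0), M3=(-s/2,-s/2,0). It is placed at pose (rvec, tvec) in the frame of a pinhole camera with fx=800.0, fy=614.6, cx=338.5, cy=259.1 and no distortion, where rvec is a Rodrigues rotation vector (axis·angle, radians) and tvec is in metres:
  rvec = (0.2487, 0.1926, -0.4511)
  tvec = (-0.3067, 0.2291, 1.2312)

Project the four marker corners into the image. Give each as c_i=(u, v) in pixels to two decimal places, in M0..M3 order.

Intrinsics K: fx=800.0, fy=614.6, cx=338.5, cy=259.1
Marker side s = 0.22 m; corners in marker frame (Z=0):
  M0 = (-0.1100, +0.1100, 0)
  M1 = (+0.1100, +0.1100, 0)
  M2 = (+0.1100, -0.1100, 0)
  M3 = (-0.1100, -0.1100, 0)
rvec = (0.2487, 0.1926, -0.4511), |rvec| = θ = 0.54994 rad = 31.509°
Rodrigues: sinθ=0.52264, 1−cosθ=0.14745; R = I + sinθ·[k]× + (1−cosθ)·[k]×²:
    [+0.88271 +0.45206 +0.12834]
    [-0.40535 +0.87064 -0.27871]
    [-0.23773 +0.19400 +0.95176]
t = (-0.3067, 0.2291, 1.2312) m
M0: Pc = R·M0+t = (-0.35407, +0.36946, +1.27869); u = 800.0·(-0.35407)/1.27869 + 338.5 = 116.9784, v = 614.6·(+0.36946)/1.27869 + 259.1 = 436.6797
M1: Pc = R·M1+t = (-0.15988, +0.28028, +1.22639); u = 800.0·(-0.15988)/1.22639 + 338.5 = 234.2094, v = 614.6·(+0.28028)/1.22639 + 259.1 = 399.5621
M2: Pc = R·M2+t = (-0.25933, +0.08874, +1.18371); u = 800.0·(-0.25933)/1.18371 + 338.5 = 163.2353, v = 614.6·(+0.08874)/1.18371 + 259.1 = 305.1757
M3: Pc = R·M3+t = (-0.45352, +0.17792, +1.23601); u = 800.0·(-0.45352)/1.23601 + 338.5 = 44.9596, v = 614.6·(+0.17792)/1.23601 + 259.1 = 347.5690

c0=(116.98, 436.68) c1=(234.21, 399.56) c2=(163.24, 305.18) c3=(44.96, 347.57)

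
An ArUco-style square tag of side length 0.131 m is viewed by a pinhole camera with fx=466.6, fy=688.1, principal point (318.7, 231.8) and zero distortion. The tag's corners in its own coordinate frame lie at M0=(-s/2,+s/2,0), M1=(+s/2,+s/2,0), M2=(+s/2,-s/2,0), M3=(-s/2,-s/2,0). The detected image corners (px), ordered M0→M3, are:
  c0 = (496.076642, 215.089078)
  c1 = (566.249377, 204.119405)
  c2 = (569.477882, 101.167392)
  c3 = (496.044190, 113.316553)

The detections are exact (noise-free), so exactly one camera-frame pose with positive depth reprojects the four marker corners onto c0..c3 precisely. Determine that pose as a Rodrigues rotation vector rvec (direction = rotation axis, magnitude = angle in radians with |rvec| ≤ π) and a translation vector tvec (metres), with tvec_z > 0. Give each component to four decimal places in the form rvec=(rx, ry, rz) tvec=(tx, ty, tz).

Intrinsics K: fx=466.6, fy=688.1, cx=318.7, cy=231.8
Marker side s = 0.131 m; corners in marker frame (Z=0):
  M0 = (-0.0655, +0.0655, 0)
  M1 = (+0.0655, +0.0655, 0)
  M2 = (+0.0655, -0.0655, 0)
  M3 = (-0.0655, -0.0655, 0)
Detected image corners:
  c0 = (496.076642, 215.089078) px
  c1 = (566.249377, 204.119405) px
  c2 = (569.477882, 101.167392) px
  c3 = (496.044190, 113.316553) px
Planar DLT: solve 8×8 A·h = b for H (H[2,2]=1):
  H  [+521.80394 +171.68296 +531.82887]
  H  [-95.89002 +836.12667 +159.60018]
  H  [-0.04893 +0.34559 +1.00000]
B = K⁻¹H; ‖b₁‖=1.159302, ‖b₂‖=1.159302; λ = 2/(‖b₁‖+‖b₂‖) = 0.862588, sign → tz>0 ⇒ λ=+0.862588
r₁ = λ·B[:,0] = (+0.99347,-0.10599,-0.04221); r₂ = λ·B[:,1] = (+0.11377,+0.94773,+0.29810)
r₃ = r₁×r₂ = (+0.00841,-0.30096,+0.95360); SVD([r₁ r₂ r₃]) → R = UVᵀ:
  R  [+0.99347 +0.11377 +0.00841]
  R  [-0.10599 +0.94773 -0.30096]
  R  [-0.04221 +0.29810 +0.95360]
t = (+0.39400, -0.09051, +0.86259) m
tr R = 2.894800; θ = arccos((tr R − 1)/2) = 0.325784 rad = 18.666°
axis k = ((R−Rᵀ)₃₂, (R−Rᵀ)₁₃, (R−Rᵀ)₂₁) / (2 sinθ) = (+0.935884, +0.079076, -0.343318)
rvec = θ·k = (+0.304896, +0.025762, -0.111848)

rvec=(0.3049, 0.0258, -0.1118) tvec=(0.3940, -0.0905, 0.8626)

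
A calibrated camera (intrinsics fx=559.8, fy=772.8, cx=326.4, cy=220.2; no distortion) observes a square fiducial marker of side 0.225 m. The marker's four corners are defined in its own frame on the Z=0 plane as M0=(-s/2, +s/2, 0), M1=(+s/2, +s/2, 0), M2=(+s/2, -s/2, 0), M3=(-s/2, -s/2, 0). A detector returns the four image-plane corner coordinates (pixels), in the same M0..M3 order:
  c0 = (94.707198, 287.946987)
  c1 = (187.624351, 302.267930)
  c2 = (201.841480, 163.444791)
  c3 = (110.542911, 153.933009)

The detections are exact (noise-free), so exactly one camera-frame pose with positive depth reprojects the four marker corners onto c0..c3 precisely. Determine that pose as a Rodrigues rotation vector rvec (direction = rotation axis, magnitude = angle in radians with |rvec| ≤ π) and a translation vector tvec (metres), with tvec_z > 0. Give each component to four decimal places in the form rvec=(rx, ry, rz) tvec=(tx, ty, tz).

rvec=(-0.1388, 0.1810, 0.0979) tvec=(-0.4009, 0.0095, 1.2581)

Intrinsics K: fx=559.8, fy=772.8, cx=326.4, cy=220.2
Marker side s = 0.225 m; corners in marker frame (Z=0):
  M0 = (-0.1125, +0.1125, 0)
  M1 = (+0.1125, +0.1125, 0)
  M2 = (+0.1125, -0.1125, 0)
  M3 = (-0.1125, -0.1125, 0)
Detected image corners:
  c0 = (94.707198, 287.946987) px
  c1 = (187.624351, 302.267930) px
  c2 = (201.841480, 163.444791) px
  c3 = (110.542911, 153.933009) px
Planar DLT: solve 8×8 A·h = b for H (H[2,2]=1):
  H  [+387.35927 -82.03963 +147.99986]
  H  [+19.31404 +582.93691 +226.01487]
  H  [-0.14775 -0.10221 +1.00000]
B = K⁻¹H; ‖b₁‖=0.794850, ‖b₂‖=0.794850; λ = 2/(‖b₁‖+‖b₂‖) = 1.258099, sign → tz>0 ⇒ λ=+1.258099
r₁ = λ·B[:,0] = (+0.97894,+0.08441,-0.18589); r₂ = λ·B[:,1] = (-0.10940,+0.98565,-0.12858)
r₃ = r₁×r₂ = (+0.17236,+0.14621,+0.97412); SVD([r₁ r₂ r₃]) → R = UVᵀ:
  R  [+0.97894 -0.10940 +0.17236]
  R  [+0.08441 +0.98565 +0.14621]
  R  [-0.18589 -0.12858 +0.97412]
t = (-0.40094, +0.00947, +1.25810) m
tr R = 2.938705; θ = arccos((tr R − 1)/2) = 0.248214 rad = 14.222°
axis k = ((R−Rᵀ)₃₂, (R−Rᵀ)₁₃, (R−Rᵀ)₂₁) / (2 sinθ) = (-0.559274, +0.729123, +0.394452)
rvec = θ·k = (-0.138820, +0.180979, +0.097909)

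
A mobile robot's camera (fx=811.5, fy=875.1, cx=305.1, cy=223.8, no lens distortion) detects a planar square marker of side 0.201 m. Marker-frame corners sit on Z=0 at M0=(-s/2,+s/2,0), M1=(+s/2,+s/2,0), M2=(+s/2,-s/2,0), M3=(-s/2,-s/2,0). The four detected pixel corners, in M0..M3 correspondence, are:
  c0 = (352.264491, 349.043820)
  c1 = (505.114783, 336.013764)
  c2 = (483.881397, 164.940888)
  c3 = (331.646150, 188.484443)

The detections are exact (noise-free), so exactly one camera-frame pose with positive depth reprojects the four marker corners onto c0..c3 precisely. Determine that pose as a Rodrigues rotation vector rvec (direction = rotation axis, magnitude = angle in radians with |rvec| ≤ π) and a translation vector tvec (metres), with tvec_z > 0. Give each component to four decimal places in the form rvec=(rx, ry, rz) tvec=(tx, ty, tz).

Intrinsics K: fx=811.5, fy=875.1, cx=305.1, cy=223.8
Marker side s = 0.201 m; corners in marker frame (Z=0):
  M0 = (-0.1005, +0.1005, 0)
  M1 = (+0.1005, +0.1005, 0)
  M2 = (+0.1005, -0.1005, 0)
  M3 = (-0.1005, -0.1005, 0)
Detected image corners:
  c0 = (352.264491, 349.043820) px
  c1 = (505.114783, 336.013764) px
  c2 = (483.881397, 164.940888) px
  c3 = (331.646150, 188.484443) px
Planar DLT: solve 8×8 A·h = b for H (H[2,2]=1):
  H  [+628.04973 +113.62446 +415.85211]
  H  [-172.16050 +830.07025 +260.09882]
  H  [-0.31292 +0.02287 +1.00000]
B = K⁻¹H; ‖b₁‖=0.952086, ‖b₂‖=0.952086; λ = 2/(‖b₁‖+‖b₂‖) = 1.050325, sign → tz>0 ⇒ λ=+1.050325
r₁ = λ·B[:,0] = (+0.93646,-0.12258,-0.32867); r₂ = λ·B[:,1] = (+0.13803,+0.99014,+0.02402)
r₃ = r₁×r₂ = (+0.32249,-0.06786,+0.94414); SVD([r₁ r₂ r₃]) → R = UVᵀ:
  R  [+0.93646 +0.13803 +0.32249]
  R  [-0.12258 +0.99014 -0.06786]
  R  [-0.32867 +0.02402 +0.94414]
t = (+0.14335, +0.04357, +1.05032) m
tr R = 2.870731; θ = arccos((tr R − 1)/2) = 0.361505 rad = 20.713°
axis k = ((R−Rᵀ)₃₂, (R−Rᵀ)₁₃, (R−Rᵀ)₂₁) / (2 sinθ) = (+0.129888, +0.920539, -0.368426)
rvec = θ·k = (+0.046955, +0.332780, -0.133188)

rvec=(0.0470, 0.3328, -0.1332) tvec=(0.1433, 0.0436, 1.0503)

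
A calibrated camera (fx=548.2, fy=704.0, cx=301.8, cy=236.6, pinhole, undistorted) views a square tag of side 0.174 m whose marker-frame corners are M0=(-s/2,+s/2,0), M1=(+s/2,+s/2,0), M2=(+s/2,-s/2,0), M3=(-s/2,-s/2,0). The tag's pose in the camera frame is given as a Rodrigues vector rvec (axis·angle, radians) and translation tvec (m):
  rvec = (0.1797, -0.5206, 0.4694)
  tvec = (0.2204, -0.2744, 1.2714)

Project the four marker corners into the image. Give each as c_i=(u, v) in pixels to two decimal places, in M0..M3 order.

c0=(351.96, 104.22) c1=(403.79, 148.93) c2=(438.91, 66.31) c3=(389.31, 15.23)

Intrinsics K: fx=548.2, fy=704.0, cx=301.8, cy=236.6
Marker side s = 0.174 m; corners in marker frame (Z=0):
  M0 = (-0.0870, +0.0870, 0)
  M1 = (+0.0870, +0.0870, 0)
  M2 = (+0.0870, -0.0870, 0)
  M3 = (-0.0870, -0.0870, 0)
rvec = (0.1797, -0.5206, 0.4694), |rvec| = θ = 0.72364 rad = 41.461°
Rodrigues: sinθ=0.66212, 1−cosθ=0.25060; R = I + sinθ·[k]× + (1−cosθ)·[k]×²:
    [+0.76486 -0.47426 -0.43597]
    [+0.38472 +0.87910 -0.28137]
    [+0.51671 +0.04748 +0.85485]
t = (0.2204, -0.2744, 1.2714) m
M0: Pc = R·M0+t = (+0.11260, -0.23139, +1.23058); u = 548.2·(+0.11260)/1.23058 + 301.8 = 351.9598, v = 704.0·(-0.23139)/1.23058 + 236.6 = 104.2249
M1: Pc = R·M1+t = (+0.24568, -0.16445, +1.32048); u = 548.2·(+0.24568)/1.32048 + 301.8 = 403.7949, v = 704.0·(-0.16445)/1.32048 + 236.6 = 148.9269
M2: Pc = R·M2+t = (+0.32820, -0.31741, +1.31222); u = 548.2·(+0.32820)/1.31222 + 301.8 = 438.9116, v = 704.0·(-0.31741)/1.31222 + 236.6 = 66.3108
M3: Pc = R·M3+t = (+0.19512, -0.38435, +1.22232); u = 548.2·(+0.19512)/1.22232 + 301.8 = 389.3092, v = 704.0·(-0.38435)/1.22232 + 236.6 = 15.2298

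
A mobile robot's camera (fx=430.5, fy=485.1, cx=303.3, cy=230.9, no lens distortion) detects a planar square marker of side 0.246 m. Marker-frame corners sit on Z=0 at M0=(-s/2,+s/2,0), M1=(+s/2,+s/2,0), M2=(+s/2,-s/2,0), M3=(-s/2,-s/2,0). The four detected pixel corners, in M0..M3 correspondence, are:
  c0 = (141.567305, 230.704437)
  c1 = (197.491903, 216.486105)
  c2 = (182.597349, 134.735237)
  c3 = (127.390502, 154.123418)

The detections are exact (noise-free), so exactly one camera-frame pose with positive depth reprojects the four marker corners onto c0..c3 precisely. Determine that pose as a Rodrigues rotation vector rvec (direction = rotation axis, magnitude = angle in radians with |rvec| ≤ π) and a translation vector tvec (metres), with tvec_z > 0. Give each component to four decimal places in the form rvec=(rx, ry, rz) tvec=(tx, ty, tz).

rvec=(0.0627, 0.3956, -0.1895) tvec=(-0.4888, -0.1423, 1.4829)

Intrinsics K: fx=430.5, fy=485.1, cx=303.3, cy=230.9
Marker side s = 0.246 m; corners in marker frame (Z=0):
  M0 = (-0.1230, +0.1230, 0)
  M1 = (+0.1230, +0.1230, 0)
  M2 = (+0.1230, -0.1230, 0)
  M3 = (-0.1230, -0.1230, 0)
Detected image corners:
  c0 = (141.567305, 230.704437) px
  c1 = (197.491903, 216.486105) px
  c2 = (182.597349, 134.735237) px
  c3 = (127.390502, 154.123418) px
Planar DLT: solve 8×8 A·h = b for H (H[2,2]=1):
  H  [+183.35784 +61.64444 +161.38058]
  H  [-116.50704 +324.42639 +184.36122]
  H  [-0.26206 +0.01604 +1.00000]
B = K⁻¹H; ‖b₁‖=0.674363, ‖b₂‖=0.674363; λ = 2/(‖b₁‖+‖b₂‖) = 1.482880, sign → tz>0 ⇒ λ=+1.482880
r₁ = λ·B[:,0] = (+0.90537,-0.17118,-0.38860); r₂ = λ·B[:,1] = (+0.19558,+0.98040,+0.02379)
r₃ = r₁×r₂ = (+0.37691,-0.09754,+0.92110); SVD([r₁ r₂ r₃]) → R = UVᵀ:
  R  [+0.90537 +0.19558 +0.37691]
  R  [-0.17118 +0.98040 -0.09754]
  R  [-0.38860 +0.02379 +0.92110]
t = (-0.48885, -0.14226, +1.48288) m
tr R = 2.806865; θ = arccos((tr R − 1)/2) = 0.443086 rad = 25.387°
axis k = ((R−Rᵀ)₃₂, (R−Rᵀ)₁₃, (R−Rᵀ)₂₁) / (2 sinθ) = (+0.141502, +0.892767, -0.427721)
rvec = θ·k = (+0.062698, +0.395573, -0.189517)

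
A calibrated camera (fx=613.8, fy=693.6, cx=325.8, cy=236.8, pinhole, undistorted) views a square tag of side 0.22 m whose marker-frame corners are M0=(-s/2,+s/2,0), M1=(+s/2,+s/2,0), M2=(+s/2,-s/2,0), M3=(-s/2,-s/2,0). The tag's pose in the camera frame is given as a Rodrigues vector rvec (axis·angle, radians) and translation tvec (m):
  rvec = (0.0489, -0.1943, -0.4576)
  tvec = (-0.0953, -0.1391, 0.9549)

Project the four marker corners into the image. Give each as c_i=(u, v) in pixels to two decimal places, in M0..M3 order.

c0=(232.17, 242.87) c1=(356.45, 173.87) c2=(296.28, 30.73) c3=(166.83, 95.25)

Intrinsics K: fx=613.8, fy=693.6, cx=325.8, cy=236.8
Marker side s = 0.22 m; corners in marker frame (Z=0):
  M0 = (-0.1100, +0.1100, 0)
  M1 = (+0.1100, +0.1100, 0)
  M2 = (+0.1100, -0.1100, 0)
  M3 = (-0.1100, -0.1100, 0)
rvec = (0.0489, -0.1943, -0.4576), |rvec| = θ = 0.49954 rad = 28.622°
Rodrigues: sinθ=0.47902, 1−cosθ=0.12220; R = I + sinθ·[k]× + (1−cosθ)·[k]×²:
    [+0.87897 +0.43415 -0.19728]
    [-0.44346 +0.89629 -0.00335]
    [+0.17536 +0.09043 +0.98034]
t = (-0.0953, -0.1391, 0.9549) m
M0: Pc = R·M0+t = (-0.14423, +0.00827, +0.94556); u = 613.8·(-0.14423)/0.94556 + 325.8 = 232.1742, v = 693.6·(+0.00827)/0.94556 + 236.8 = 242.8679
M1: Pc = R·M1+t = (+0.04914, -0.08929, +0.98414); u = 613.8·(+0.04914)/0.98414 + 325.8 = 356.4506, v = 693.6·(-0.08929)/0.98414 + 236.8 = 173.8713
M2: Pc = R·M2+t = (-0.04637, -0.28647, +0.96424); u = 613.8·(-0.04637)/0.96424 + 325.8 = 296.2829, v = 693.6·(-0.28647)/0.96424 + 236.8 = 30.7345
M3: Pc = R·M3+t = (-0.23974, -0.18891, +0.92566); u = 613.8·(-0.23974)/0.92566 + 325.8 = 166.8277, v = 693.6·(-0.18891)/0.92566 + 236.8 = 95.2484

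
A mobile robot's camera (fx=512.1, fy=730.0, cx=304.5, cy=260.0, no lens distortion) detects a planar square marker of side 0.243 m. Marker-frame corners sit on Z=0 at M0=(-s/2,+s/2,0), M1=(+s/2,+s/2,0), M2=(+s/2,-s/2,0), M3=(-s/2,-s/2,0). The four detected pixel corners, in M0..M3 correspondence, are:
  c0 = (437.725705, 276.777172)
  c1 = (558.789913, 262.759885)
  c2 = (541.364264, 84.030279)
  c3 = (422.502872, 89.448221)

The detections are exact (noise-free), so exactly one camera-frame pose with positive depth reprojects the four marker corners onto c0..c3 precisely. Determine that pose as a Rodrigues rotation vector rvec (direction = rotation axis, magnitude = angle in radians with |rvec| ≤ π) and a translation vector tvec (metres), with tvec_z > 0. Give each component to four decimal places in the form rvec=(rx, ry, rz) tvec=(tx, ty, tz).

rvec=(-0.1042, -0.1759, -0.0816) tvec=(0.3470, -0.1081, 0.9508)

Intrinsics K: fx=512.1, fy=730.0, cx=304.5, cy=260.0
Marker side s = 0.243 m; corners in marker frame (Z=0):
  M0 = (-0.1215, +0.1215, 0)
  M1 = (+0.1215, +0.1215, 0)
  M2 = (+0.1215, -0.1215, 0)
  M3 = (-0.1215, -0.1215, 0)
Detected image corners:
  c0 = (437.725705, 276.777172) px
  c1 = (558.789913, 262.759885) px
  c2 = (541.364264, 84.030279) px
  c3 = (422.502872, 89.448221) px
Planar DLT: solve 8×8 A·h = b for H (H[2,2]=1):
  H  [+585.74526 +17.71059 +491.36531]
  H  [-6.26504 +734.77324 +177.01828]
  H  [+0.18798 -0.10115 +1.00000]
B = K⁻¹H; ‖b₁‖=1.051732, ‖b₂‖=1.051732; λ = 2/(‖b₁‖+‖b₂‖) = 0.950812, sign → tz>0 ⇒ λ=+0.950812
r₁ = λ·B[:,0] = (+0.98127,-0.07182,+0.17873); r₂ = λ·B[:,1] = (+0.09007,+0.99128,-0.09617)
r₃ = r₁×r₂ = (-0.17027,+0.11047,+0.97919); SVD([r₁ r₂ r₃]) → R = UVᵀ:
  R  [+0.98127 +0.09007 -0.17027]
  R  [-0.07182 +0.99128 +0.11047]
  R  [+0.17873 -0.09617 +0.97919]
t = (+0.34695, -0.10808, +0.95081) m
tr R = 2.951742; θ = arccos((tr R − 1)/2) = 0.220122 rad = 12.612°
axis k = ((R−Rᵀ)₃₂, (R−Rᵀ)₁₃, (R−Rᵀ)₂₁) / (2 sinθ) = (-0.473182, -0.799174, -0.370702)
rvec = θ·k = (-0.104158, -0.175916, -0.081600)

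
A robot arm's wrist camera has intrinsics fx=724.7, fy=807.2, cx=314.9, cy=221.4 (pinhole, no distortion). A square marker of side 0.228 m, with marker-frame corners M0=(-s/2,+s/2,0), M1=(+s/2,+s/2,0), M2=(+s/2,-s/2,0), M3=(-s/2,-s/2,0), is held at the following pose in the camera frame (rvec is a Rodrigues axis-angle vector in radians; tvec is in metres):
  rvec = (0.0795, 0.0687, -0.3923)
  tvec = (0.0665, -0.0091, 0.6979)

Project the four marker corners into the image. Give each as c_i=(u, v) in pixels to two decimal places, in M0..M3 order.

c0=(320.20, 378.52) c1=(539.23, 282.53) c2=(450.83, 35.03) c3=(229.60, 139.64)

Intrinsics K: fx=724.7, fy=807.2, cx=314.9, cy=221.4
Marker side s = 0.228 m; corners in marker frame (Z=0):
  M0 = (-0.1140, +0.1140, 0)
  M1 = (+0.1140, +0.1140, 0)
  M2 = (+0.1140, -0.1140, 0)
  M3 = (-0.1140, -0.1140, 0)
rvec = (0.0795, 0.0687, -0.3923), |rvec| = θ = 0.40613 rad = 23.269°
Rodrigues: sinθ=0.39505, 1−cosθ=0.08134; R = I + sinθ·[k]× + (1−cosθ)·[k]×²:
    [+0.92177 +0.38430 +0.05145]
    [-0.37891 +0.92099 -0.09062]
    [-0.08221 +0.06404 +0.99456]
t = (0.0665, -0.0091, 0.6979) m
M0: Pc = R·M0+t = (+0.00523, +0.13909, +0.71457); u = 724.7·(+0.00523)/0.71457 + 314.9 = 320.2017, v = 807.2·(+0.13909)/0.71457 + 221.4 = 378.5177
M1: Pc = R·M1+t = (+0.21539, +0.05270, +0.69583); u = 724.7·(+0.21539)/0.69583 + 314.9 = 539.2292, v = 807.2·(+0.05270)/0.69583 + 221.4 = 282.5308
M2: Pc = R·M2+t = (+0.12777, -0.15729, +0.68123); u = 724.7·(+0.12777)/0.68123 + 314.9 = 450.8261, v = 807.2·(-0.15729)/0.68123 + 221.4 = 35.0262
M3: Pc = R·M3+t = (-0.08239, -0.07090, +0.69997); u = 724.7·(-0.08239)/0.69997 + 314.9 = 229.5969, v = 807.2·(-0.07090)/0.69997 + 221.4 = 139.6428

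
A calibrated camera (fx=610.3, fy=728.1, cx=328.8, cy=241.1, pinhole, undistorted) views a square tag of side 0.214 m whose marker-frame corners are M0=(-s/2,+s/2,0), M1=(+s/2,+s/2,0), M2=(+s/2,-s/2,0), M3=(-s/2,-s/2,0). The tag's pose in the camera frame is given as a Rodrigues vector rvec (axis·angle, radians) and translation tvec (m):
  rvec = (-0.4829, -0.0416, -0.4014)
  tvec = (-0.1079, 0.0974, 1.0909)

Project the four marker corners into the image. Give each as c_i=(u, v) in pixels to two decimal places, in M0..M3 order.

Intrinsics K: fx=610.3, fy=728.1, cx=328.8, cy=241.1
Marker side s = 0.214 m; corners in marker frame (Z=0):
  M0 = (-0.1070, +0.1070, 0)
  M1 = (+0.1070, +0.1070, 0)
  M2 = (+0.1070, -0.1070, 0)
  M3 = (-0.1070, -0.1070, 0)
rvec = (-0.4829, -0.0416, -0.4014), |rvec| = θ = 0.62932 rad = 36.057°
Rodrigues: sinθ=0.58860, 1−cosθ=0.19157; R = I + sinθ·[k]× + (1−cosθ)·[k]×²:
    [+0.92123 +0.38514 +0.05485]
    [-0.36571 +0.80926 +0.45973]
    [+0.13267 -0.44357 +0.88636]
t = (-0.1079, 0.0974, 1.0909) m
M0: Pc = R·M0+t = (-0.16526, +0.22312, +1.02924); u = 610.3·(-0.16526)/1.02924 + 328.8 = 230.8067, v = 728.1·(+0.22312)/1.02924 + 241.1 = 398.9395
M1: Pc = R·M1+t = (+0.03188, +0.14486, +1.05763); u = 610.3·(+0.03188)/1.05763 + 328.8 = 347.1969, v = 728.1·(+0.14486)/1.05763 + 241.1 = 340.8255
M2: Pc = R·M2+t = (-0.05054, -0.02832, +1.15256); u = 610.3·(-0.05054)/1.15256 + 328.8 = 302.0387, v = 728.1·(-0.02832)/1.15256 + 241.1 = 223.2083
M3: Pc = R·M3+t = (-0.24768, +0.04994, +1.12417); u = 610.3·(-0.24768)/1.12417 + 328.8 = 194.3360, v = 728.1·(+0.04994)/1.12417 + 241.1 = 273.4447

c0=(230.81, 398.94) c1=(347.20, 340.83) c2=(302.04, 223.21) c3=(194.34, 273.44)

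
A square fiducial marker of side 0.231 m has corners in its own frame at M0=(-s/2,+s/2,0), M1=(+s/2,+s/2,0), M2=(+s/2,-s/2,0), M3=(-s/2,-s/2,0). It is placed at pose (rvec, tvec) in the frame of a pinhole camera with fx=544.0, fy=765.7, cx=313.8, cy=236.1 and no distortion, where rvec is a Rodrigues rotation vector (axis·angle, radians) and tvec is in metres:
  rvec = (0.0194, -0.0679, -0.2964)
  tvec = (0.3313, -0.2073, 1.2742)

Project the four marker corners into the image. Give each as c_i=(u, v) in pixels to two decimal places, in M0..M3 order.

Intrinsics K: fx=544.0, fy=765.7, cx=313.8, cy=236.1
Marker side s = 0.231 m; corners in marker frame (Z=0):
  M0 = (-0.1155, +0.1155, 0)
  M1 = (+0.1155, +0.1155, 0)
  M2 = (+0.1155, -0.1155, 0)
  M3 = (-0.1155, -0.1155, 0)
rvec = (0.0194, -0.0679, -0.2964), |rvec| = θ = 0.30470 rad = 17.458°
Rodrigues: sinθ=0.30000, 1−cosθ=0.04606; R = I + sinθ·[k]× + (1−cosθ)·[k]×²:
    [+0.95412 +0.29118 -0.06971]
    [-0.29249 +0.95623 -0.00912]
    [+0.06400 +0.02909 +0.99753]
t = (0.3313, -0.2073, 1.2742) m
M0: Pc = R·M0+t = (+0.25473, -0.06307, +1.27017); u = 544.0·(+0.25473)/1.27017 + 313.8 = 422.8983, v = 765.7·(-0.06307)/1.27017 + 236.1 = 198.0771
M1: Pc = R·M1+t = (+0.47513, -0.13064, +1.28495); u = 544.0·(+0.47513)/1.28495 + 313.8 = 514.9533, v = 765.7·(-0.13064)/1.28495 + 236.1 = 158.2529
M2: Pc = R·M2+t = (+0.40787, -0.35153, +1.27823); u = 544.0·(+0.40787)/1.27823 + 313.8 = 487.3844, v = 765.7·(-0.35153)/1.27823 + 236.1 = 25.5250
M3: Pc = R·M3+t = (+0.18747, -0.28396, +1.26345); u = 544.0·(+0.18747)/1.26345 + 313.8 = 394.5173, v = 765.7·(-0.28396)/1.26345 + 236.1 = 64.0079

c0=(422.90, 198.08) c1=(514.95, 158.25) c2=(487.38, 25.53) c3=(394.52, 64.01)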